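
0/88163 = 0 =0.00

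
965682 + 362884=1328566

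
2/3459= 2/3459 = 0.00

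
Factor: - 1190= - 2^1*5^1*7^1*17^1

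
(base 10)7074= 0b1101110100010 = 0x1BA2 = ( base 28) 90i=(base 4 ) 1232202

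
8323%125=73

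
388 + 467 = 855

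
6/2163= 2/721 = 0.00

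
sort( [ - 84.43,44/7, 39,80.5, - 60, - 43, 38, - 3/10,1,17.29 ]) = [ -84.43,  -  60,-43, - 3/10,1,44/7,  17.29,38,39,80.5 ]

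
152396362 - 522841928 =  - 370445566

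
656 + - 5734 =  - 5078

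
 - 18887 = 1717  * ( - 11 ) 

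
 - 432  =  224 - 656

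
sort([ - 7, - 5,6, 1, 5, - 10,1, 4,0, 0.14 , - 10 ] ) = [ - 10, - 10, - 7, - 5, 0 , 0.14, 1, 1 , 4,5,  6]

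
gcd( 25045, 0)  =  25045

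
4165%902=557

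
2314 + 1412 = 3726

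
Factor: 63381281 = 59^1*1074259^1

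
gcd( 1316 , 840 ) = 28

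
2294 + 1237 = 3531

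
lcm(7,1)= 7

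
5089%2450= 189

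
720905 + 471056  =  1191961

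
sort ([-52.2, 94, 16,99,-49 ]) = [ - 52.2, - 49,16,94,99]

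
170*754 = 128180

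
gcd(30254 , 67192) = 2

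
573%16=13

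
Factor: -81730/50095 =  - 2^1*11^1*43^ (- 1)*233^( - 1)*743^1 = - 16346/10019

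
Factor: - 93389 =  - 47^1*1987^1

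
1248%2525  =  1248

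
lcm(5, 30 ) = 30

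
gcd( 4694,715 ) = 1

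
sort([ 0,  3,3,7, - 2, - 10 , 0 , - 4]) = [ - 10, - 4, - 2,  0, 0,3, 3, 7]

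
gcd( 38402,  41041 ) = 91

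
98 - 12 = 86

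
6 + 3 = 9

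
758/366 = 379/183 = 2.07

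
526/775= 526/775 = 0.68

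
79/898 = 79/898 = 0.09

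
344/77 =4 + 36/77 = 4.47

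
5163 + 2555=7718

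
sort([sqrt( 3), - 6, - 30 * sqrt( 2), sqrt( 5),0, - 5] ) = [ - 30 * sqrt( 2), -6,-5, 0, sqrt(3 ), sqrt( 5) ] 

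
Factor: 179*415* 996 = 2^2*3^1*5^1* 83^2*179^1 = 73987860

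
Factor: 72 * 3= 2^3  *3^3 =216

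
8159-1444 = 6715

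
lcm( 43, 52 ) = 2236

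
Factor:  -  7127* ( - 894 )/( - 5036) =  - 2^( - 1 )*3^1*149^1 * 1259^( - 1)*7127^1 = - 3185769/2518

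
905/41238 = 905/41238 = 0.02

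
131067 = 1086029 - 954962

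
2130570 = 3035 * 702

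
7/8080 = 7/8080 = 0.00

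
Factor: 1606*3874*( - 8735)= - 2^2*5^1*11^1*13^1*73^1*149^1*1747^1 = - 54346060340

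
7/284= 7/284  =  0.02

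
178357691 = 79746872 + 98610819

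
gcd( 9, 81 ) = 9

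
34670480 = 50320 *689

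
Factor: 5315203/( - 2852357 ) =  - 17^1 *73^1*283^ ( - 1)*4283^1 * 10079^( - 1)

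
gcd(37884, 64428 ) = 84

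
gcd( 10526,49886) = 2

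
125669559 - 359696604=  - 234027045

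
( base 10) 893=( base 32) RT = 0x37d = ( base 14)47B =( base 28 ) 13P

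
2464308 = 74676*33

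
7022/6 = 1170  +  1/3 = 1170.33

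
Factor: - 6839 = -7^1*977^1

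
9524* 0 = 0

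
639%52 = 15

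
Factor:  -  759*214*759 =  - 123281334 = - 2^1*3^2*11^2*23^2*107^1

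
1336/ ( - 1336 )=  - 1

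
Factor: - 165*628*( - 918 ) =95123160 = 2^3*3^4*5^1*11^1 * 17^1*157^1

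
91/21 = 4  +  1/3 = 4.33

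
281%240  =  41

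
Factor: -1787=  -  1787^1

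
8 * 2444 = 19552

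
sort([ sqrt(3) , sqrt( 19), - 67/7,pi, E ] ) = [ - 67/7 , sqrt( 3), E,pi, sqrt( 19)]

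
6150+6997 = 13147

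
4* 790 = 3160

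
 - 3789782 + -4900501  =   - 8690283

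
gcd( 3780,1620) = 540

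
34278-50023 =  - 15745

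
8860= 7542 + 1318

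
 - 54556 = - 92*593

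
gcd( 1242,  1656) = 414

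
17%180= 17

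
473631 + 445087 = 918718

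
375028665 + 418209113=793237778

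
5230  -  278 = 4952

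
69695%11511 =629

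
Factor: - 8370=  - 2^1 * 3^3*5^1*31^1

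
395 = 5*79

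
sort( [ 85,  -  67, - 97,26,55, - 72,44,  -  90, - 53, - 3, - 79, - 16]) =[-97, - 90, - 79 ,  -  72, - 67, - 53, - 16, - 3,26,44, 55, 85]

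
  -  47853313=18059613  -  65912926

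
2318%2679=2318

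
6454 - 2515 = 3939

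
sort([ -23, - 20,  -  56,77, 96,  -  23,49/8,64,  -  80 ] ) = [ - 80,  -  56  ,  -  23, - 23, - 20, 49/8 , 64,77,96]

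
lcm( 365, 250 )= 18250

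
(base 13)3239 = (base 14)2785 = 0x1b41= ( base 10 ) 6977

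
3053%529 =408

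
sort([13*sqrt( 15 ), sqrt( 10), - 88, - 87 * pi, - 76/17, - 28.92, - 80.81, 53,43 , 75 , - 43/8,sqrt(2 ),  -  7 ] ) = [ - 87*pi,-88, - 80.81, - 28.92, - 7, - 43/8, - 76/17,sqrt(2 ), sqrt ( 10),43, 13* sqrt ( 15 ), 53,75] 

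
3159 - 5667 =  - 2508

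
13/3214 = 13/3214 = 0.00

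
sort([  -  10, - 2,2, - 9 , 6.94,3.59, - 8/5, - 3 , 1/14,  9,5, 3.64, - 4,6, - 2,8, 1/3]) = [ - 10, - 9, - 4, - 3, - 2, - 2, - 8/5,1/14,1/3,2, 3.59,3.64,5,  6, 6.94,8 , 9] 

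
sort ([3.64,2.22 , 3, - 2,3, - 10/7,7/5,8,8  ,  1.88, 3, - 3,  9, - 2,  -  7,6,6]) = [ - 7,  -  3 , - 2, - 2, - 10/7,7/5,1.88, 2.22,3,3, 3, 3.64,6,6,8, 8,9]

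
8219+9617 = 17836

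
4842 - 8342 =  - 3500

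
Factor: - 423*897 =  - 3^3* 13^1*23^1*47^1 = - 379431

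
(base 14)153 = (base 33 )85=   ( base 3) 100222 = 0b100001101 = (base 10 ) 269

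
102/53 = 102/53 = 1.92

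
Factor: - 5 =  - 5^1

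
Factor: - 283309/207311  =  -589/431 = - 19^1*31^1*431^ ( - 1)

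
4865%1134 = 329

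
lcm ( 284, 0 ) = 0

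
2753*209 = 575377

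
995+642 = 1637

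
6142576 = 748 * 8212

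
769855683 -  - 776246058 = 1546101741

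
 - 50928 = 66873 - 117801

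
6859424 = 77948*88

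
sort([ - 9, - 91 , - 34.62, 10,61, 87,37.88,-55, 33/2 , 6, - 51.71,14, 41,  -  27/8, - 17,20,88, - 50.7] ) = [  -  91, - 55, - 51.71, - 50.7,-34.62, - 17, - 9, - 27/8,6, 10,14, 33/2,20,  37.88,41,61,87, 88 ]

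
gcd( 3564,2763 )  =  9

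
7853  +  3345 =11198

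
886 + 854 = 1740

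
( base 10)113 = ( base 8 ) 161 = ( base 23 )4L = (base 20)5d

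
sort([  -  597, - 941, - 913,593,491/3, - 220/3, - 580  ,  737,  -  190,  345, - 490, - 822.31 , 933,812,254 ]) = [ - 941, - 913,-822.31, - 597 , - 580, - 490, - 190, - 220/3, 491/3,254,  345,593,737,812,933] 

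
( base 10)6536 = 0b1100110001000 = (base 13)2c8a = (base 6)50132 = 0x1988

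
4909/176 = 4909/176 = 27.89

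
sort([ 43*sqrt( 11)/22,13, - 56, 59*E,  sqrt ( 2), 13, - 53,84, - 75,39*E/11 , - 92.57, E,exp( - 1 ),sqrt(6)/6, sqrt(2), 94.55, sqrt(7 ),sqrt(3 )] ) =[ - 92.57,-75,-56,  -  53,exp( - 1),sqrt(6)/6, sqrt( 2),sqrt(2 ), sqrt(3),sqrt (7), E,43*sqrt( 11)/22, 39*E/11, 13, 13 , 84,94.55, 59 * E]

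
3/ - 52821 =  - 1/17607  =  -0.00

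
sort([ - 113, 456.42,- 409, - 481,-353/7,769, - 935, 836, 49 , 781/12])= [-935 ,-481, - 409,-113,-353/7 , 49, 781/12, 456.42, 769, 836 ] 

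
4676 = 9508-4832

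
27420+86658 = 114078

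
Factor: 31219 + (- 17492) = 7^1*37^1*53^1 = 13727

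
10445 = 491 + 9954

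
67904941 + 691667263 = 759572204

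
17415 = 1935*9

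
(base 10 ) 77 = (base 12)65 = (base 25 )32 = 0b1001101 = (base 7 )140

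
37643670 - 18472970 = 19170700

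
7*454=3178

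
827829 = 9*91981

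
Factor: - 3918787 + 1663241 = -2255546 = - 2^1*1127773^1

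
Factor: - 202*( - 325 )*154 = 10110100= 2^2*5^2*7^1 * 11^1*13^1*101^1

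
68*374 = 25432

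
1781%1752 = 29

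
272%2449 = 272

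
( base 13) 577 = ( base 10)943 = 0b1110101111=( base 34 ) RP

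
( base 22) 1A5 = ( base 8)1305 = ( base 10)709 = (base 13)427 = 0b1011000101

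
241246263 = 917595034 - 676348771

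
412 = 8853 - 8441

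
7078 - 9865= -2787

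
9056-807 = 8249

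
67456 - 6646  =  60810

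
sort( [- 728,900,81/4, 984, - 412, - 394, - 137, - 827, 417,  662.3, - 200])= [ - 827,- 728,- 412, - 394 , - 200, - 137,81/4, 417, 662.3 , 900, 984 ]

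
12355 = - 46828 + 59183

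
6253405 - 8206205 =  - 1952800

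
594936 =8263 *72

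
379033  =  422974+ - 43941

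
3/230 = 3/230 = 0.01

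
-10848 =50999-61847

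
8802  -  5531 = 3271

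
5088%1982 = 1124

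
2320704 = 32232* 72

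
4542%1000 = 542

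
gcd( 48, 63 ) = 3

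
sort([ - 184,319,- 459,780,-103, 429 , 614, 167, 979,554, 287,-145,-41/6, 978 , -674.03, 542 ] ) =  [-674.03, - 459, - 184, - 145, - 103, - 41/6,167,287,319,429 , 542, 554, 614, 780,978,979 ] 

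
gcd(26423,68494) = 1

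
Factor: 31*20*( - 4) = -2480=- 2^4*5^1 * 31^1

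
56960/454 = 125 + 105/227 = 125.46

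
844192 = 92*9176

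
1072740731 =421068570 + 651672161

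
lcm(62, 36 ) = 1116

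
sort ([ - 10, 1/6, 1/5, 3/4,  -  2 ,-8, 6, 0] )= [-10, - 8, - 2,  0,1/6, 1/5 , 3/4,6]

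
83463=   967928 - 884465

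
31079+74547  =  105626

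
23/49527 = 23/49527 =0.00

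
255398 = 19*13442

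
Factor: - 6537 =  -3^1*2179^1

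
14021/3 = 4673+2/3 = 4673.67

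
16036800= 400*40092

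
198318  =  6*33053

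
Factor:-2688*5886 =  - 2^8*3^4*7^1 * 109^1 = - 15821568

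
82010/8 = 41005/4=10251.25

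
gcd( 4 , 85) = 1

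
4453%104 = 85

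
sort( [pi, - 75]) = [  -  75, pi ] 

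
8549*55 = 470195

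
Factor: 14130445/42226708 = 2^(-2 ) * 5^1*7^1 * 17^(-1) * 41^1*43^1*229^1*620981^(-1)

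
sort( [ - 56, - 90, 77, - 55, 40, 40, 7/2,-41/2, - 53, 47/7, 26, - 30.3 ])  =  [ - 90, - 56, - 55, - 53, - 30.3, - 41/2,7/2, 47/7,26, 40, 40,  77 ]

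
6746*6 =40476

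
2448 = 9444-6996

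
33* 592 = 19536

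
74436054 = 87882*847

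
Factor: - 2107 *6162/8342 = -3^1*7^2*13^1 * 79^1*97^( - 1)= - 150969/97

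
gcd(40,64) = 8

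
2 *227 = 454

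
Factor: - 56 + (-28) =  - 84 = - 2^2*3^1*7^1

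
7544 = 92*82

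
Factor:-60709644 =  - 2^2*3^2*29^1*58151^1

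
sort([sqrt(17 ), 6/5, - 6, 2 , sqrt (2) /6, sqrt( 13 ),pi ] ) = [  -  6,  sqrt(2 ) /6, 6/5,2, pi, sqrt(13), sqrt( 17 )]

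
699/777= 233/259 =0.90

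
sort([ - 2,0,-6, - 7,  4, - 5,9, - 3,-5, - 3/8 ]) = [ - 7, - 6,-5, - 5, - 3, - 2, - 3/8, 0, 4, 9]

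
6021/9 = 669 = 669.00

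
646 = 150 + 496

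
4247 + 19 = 4266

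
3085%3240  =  3085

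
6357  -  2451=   3906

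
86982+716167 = 803149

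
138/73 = 1 + 65/73 = 1.89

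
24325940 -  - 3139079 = 27465019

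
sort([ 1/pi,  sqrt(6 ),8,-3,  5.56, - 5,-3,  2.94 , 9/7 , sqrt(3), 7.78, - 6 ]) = [  -  6, - 5, - 3, - 3,1/pi,  9/7, sqrt (3),  sqrt(6),  2.94,5.56 , 7.78, 8] 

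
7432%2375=307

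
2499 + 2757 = 5256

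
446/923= 446/923= 0.48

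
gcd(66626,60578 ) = 14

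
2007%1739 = 268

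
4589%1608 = 1373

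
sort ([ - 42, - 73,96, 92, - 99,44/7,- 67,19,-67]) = [-99, - 73, - 67, - 67, - 42,44/7,19,  92,96 ] 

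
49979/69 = 2173/3 = 724.33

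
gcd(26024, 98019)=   1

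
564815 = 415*1361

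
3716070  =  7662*485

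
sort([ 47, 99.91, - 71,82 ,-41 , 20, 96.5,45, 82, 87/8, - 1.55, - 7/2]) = [ - 71, - 41, - 7/2, - 1.55,87/8, 20,  45, 47,82, 82,  96.5, 99.91] 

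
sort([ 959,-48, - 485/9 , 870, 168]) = [  -  485/9, - 48,168,870, 959 ] 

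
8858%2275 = 2033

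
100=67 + 33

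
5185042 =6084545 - 899503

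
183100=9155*20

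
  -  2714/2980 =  - 1 + 133/1490 = - 0.91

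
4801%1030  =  681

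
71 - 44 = 27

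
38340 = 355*108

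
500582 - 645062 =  - 144480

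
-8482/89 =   -  96 + 62/89 = - 95.30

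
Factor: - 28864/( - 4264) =2^3*11^1*13^( - 1) = 88/13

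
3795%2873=922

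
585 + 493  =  1078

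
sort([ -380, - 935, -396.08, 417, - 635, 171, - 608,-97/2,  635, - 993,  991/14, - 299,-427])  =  [ - 993,-935, - 635,- 608, -427, - 396.08,-380, - 299,- 97/2,  991/14, 171,417, 635]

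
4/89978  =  2/44989 = 0.00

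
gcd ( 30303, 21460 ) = 37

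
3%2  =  1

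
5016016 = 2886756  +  2129260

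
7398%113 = 53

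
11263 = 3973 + 7290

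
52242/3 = 17414 = 17414.00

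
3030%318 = 168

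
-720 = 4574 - 5294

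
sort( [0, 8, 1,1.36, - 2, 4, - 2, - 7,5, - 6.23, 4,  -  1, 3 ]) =[-7, - 6.23, - 2,-2, - 1,0,  1, 1.36,3, 4, 4, 5, 8]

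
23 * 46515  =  1069845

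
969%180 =69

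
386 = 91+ 295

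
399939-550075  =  -150136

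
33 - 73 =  - 40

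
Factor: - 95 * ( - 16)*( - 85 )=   -129200 = - 2^4 * 5^2*17^1*19^1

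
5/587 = 5/587 = 0.01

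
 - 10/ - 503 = 10/503  =  0.02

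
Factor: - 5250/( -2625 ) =2 =2^1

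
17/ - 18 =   -  1 + 1/18 = - 0.94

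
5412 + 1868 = 7280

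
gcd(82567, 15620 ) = 1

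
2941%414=43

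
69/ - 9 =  - 8 + 1/3 = -7.67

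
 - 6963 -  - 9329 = 2366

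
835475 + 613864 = 1449339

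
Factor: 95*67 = 5^1*19^1 * 67^1 =6365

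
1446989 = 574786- - 872203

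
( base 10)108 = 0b1101100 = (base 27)40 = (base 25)48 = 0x6C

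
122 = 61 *2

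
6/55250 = 3/27625 = 0.00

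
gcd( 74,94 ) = 2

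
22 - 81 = - 59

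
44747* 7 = 313229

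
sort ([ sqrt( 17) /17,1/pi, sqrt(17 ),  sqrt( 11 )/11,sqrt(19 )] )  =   [ sqrt( 17 ) /17,  sqrt(11 ) /11, 1/pi,  sqrt( 17),sqrt ( 19) ] 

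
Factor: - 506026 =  - 2^1 * 253013^1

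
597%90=57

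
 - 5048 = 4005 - 9053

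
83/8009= 83/8009 = 0.01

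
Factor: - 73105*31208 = -2^3*5^1 * 47^1*83^1*14621^1 = - 2281460840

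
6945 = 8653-1708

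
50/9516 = 25/4758 = 0.01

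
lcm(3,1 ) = 3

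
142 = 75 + 67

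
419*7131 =2987889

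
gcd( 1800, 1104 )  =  24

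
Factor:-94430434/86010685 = - 2^1*5^ ( - 1)*7^1*23^ (  -  1)*747919^( - 1) * 6745031^1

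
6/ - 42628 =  - 1 + 21311/21314 = - 0.00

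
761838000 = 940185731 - 178347731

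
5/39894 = 5/39894 = 0.00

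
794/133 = 794/133  =  5.97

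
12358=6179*2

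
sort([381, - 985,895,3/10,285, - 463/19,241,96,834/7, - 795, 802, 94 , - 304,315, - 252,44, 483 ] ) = [ - 985, - 795, - 304, - 252,  -  463/19, 3/10, 44, 94, 96,834/7,241, 285 , 315, 381,483,802, 895]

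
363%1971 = 363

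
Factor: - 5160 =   -  2^3*3^1*5^1* 43^1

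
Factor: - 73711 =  - 11^1*6701^1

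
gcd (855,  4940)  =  95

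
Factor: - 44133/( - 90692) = 2^( - 2 )  *  3^1*7^( - 1) * 41^ ( -1) * 47^1*79^( - 1)*313^1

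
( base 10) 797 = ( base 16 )31d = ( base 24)195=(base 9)1075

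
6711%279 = 15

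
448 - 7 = 441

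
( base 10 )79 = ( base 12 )67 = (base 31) 2H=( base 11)72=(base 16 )4F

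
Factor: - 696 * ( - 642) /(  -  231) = - 2^4 *3^1 * 7^( - 1)*11^ ( - 1 )*29^1*107^1 = -148944/77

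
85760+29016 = 114776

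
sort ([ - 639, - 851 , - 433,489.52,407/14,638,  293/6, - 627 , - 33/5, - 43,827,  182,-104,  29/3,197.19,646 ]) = [ - 851, - 639 , - 627,- 433, - 104,-43, - 33/5,  29/3, 407/14,  293/6, 182, 197.19,489.52,638, 646,827 ] 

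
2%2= 0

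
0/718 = 0 = 0.00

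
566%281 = 4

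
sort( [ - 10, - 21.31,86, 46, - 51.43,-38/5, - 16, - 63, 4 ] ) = [ - 63, - 51.43,  -  21.31, - 16, - 10,  -  38/5,  4, 46, 86]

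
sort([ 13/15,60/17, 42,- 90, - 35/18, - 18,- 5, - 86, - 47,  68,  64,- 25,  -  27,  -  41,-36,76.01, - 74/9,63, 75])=[ - 90, - 86 , - 47, - 41, - 36,- 27, - 25, -18, - 74/9,  -  5,  -  35/18  ,  13/15,60/17,42,63, 64,  68, 75, 76.01 ] 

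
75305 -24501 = 50804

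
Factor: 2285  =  5^1 * 457^1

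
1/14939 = 1/14939=0.00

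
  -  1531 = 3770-5301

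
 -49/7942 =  - 1+7893/7942 = - 0.01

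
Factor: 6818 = 2^1*7^1*487^1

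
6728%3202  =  324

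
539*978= 527142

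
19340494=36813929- 17473435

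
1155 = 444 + 711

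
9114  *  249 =2269386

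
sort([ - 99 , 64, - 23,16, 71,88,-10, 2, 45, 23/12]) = [-99,-23,-10,23/12,2, 16,45,64,71  ,  88 ] 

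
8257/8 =1032 + 1/8 =1032.12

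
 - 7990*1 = - 7990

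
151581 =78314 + 73267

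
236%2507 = 236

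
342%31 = 1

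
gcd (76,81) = 1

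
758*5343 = 4049994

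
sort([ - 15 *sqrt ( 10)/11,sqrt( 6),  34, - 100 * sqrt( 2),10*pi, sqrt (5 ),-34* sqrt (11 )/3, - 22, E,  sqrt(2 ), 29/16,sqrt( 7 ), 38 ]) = [ - 100*sqrt(2 ), - 34*sqrt( 11 )/3,- 22, - 15*sqrt(10) /11, sqrt( 2 ), 29/16,sqrt( 5),sqrt( 6),sqrt( 7),E,10*pi,34,38]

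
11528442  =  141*81762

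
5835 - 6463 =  - 628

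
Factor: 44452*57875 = 2572659500 = 2^2 * 5^3*463^1 * 11113^1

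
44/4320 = 11/1080= 0.01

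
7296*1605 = 11710080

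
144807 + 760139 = 904946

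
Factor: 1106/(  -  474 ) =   -  7/3 = -3^( - 1) *7^1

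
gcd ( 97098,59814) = 6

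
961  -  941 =20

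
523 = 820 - 297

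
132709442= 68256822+64452620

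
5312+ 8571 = 13883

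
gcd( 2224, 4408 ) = 8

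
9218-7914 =1304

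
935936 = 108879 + 827057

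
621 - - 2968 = 3589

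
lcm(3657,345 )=18285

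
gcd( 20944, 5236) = 5236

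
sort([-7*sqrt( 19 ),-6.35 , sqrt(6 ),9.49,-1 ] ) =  [ - 7 * sqrt( 19), - 6.35,-1,sqrt (6),9.49 ] 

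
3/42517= 3/42517 = 0.00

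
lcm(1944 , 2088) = 56376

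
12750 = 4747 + 8003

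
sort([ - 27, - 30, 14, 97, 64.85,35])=[ - 30, -27, 14, 35 , 64.85,97 ] 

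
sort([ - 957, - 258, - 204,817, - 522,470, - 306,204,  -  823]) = [ - 957, - 823 , - 522, - 306, -258, -204, 204, 470,817]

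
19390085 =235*82511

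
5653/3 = 1884 + 1/3 =1884.33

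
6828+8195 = 15023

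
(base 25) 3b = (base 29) 2S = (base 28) 32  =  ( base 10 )86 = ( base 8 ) 126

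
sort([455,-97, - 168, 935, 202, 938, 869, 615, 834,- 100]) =[ - 168, - 100, - 97, 202,455, 615,834,869, 935,938 ]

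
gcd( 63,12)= 3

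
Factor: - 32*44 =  - 1408  =  -2^7*11^1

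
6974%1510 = 934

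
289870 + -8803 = 281067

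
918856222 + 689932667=1608788889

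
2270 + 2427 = 4697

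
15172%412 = 340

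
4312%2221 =2091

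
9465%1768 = 625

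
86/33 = 2 + 20/33 = 2.61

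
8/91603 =8/91603=0.00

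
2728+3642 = 6370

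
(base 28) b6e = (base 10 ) 8806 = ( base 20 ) 1206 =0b10001001100110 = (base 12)511A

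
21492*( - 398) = - 8553816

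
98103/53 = 1851 = 1851.00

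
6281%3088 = 105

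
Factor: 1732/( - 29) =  - 2^2*29^ ( - 1)*433^1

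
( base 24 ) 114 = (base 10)604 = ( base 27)ma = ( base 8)1134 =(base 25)o4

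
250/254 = 125/127=0.98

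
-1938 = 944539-946477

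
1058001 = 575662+482339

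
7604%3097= 1410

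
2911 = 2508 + 403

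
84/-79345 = -1  +  11323/11335 = - 0.00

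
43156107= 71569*603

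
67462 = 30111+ 37351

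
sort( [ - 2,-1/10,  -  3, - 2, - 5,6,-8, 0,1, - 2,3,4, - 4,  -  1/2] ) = [-8, - 5,-4,-3, - 2, - 2, -2, - 1/2,-1/10, 0,1,3,4,6 ]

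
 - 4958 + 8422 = 3464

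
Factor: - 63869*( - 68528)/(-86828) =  - 1094203708/21707 = - 2^2*7^(  -  2)*13^1*17^3 *443^( - 1)*4283^1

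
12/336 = 1/28 = 0.04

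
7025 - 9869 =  - 2844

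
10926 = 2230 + 8696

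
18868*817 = 15415156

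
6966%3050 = 866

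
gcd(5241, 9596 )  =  1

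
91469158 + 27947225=119416383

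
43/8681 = 43/8681 = 0.00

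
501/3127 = 501/3127 = 0.16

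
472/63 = 7 + 31/63 = 7.49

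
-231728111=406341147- 638069258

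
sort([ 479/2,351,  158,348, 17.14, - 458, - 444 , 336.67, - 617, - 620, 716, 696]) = [-620, - 617, - 458, - 444, 17.14,158,479/2 , 336.67 , 348, 351 , 696, 716 ] 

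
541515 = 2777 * 195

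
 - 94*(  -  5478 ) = 514932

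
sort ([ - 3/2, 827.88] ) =[- 3/2,827.88] 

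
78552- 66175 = 12377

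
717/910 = 717/910 = 0.79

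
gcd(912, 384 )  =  48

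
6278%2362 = 1554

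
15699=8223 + 7476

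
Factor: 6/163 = 2^1*3^1*163^(-1) 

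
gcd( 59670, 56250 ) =90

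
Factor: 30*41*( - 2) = - 2^2*3^1*5^1*41^1 = - 2460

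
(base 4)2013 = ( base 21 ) 69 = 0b10000111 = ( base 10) 135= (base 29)4J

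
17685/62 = 17685/62= 285.24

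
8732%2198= 2138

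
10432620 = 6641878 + 3790742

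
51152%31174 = 19978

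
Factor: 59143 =7^2 * 17^1*71^1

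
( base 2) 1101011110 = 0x35e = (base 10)862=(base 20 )232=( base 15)3C7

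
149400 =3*49800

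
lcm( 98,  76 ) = 3724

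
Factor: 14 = 2^1*7^1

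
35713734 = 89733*398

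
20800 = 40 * 520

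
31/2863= 31/2863  =  0.01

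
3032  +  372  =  3404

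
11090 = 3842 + 7248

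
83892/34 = 41946/17 = 2467.41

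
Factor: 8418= 2^1*3^1*23^1*61^1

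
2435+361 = 2796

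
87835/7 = 87835/7 = 12547.86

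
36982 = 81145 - 44163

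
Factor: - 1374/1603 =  - 6/7 = -  2^1*  3^1 * 7^(-1)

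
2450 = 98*25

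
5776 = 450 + 5326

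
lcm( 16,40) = 80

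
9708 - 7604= 2104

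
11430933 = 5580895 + 5850038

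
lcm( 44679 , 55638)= 2948814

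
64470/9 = 21490/3 = 7163.33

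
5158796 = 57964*89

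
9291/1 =9291 = 9291.00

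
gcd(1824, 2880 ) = 96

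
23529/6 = 7843/2= 3921.50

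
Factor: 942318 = 2^1*3^2*13^1 *4027^1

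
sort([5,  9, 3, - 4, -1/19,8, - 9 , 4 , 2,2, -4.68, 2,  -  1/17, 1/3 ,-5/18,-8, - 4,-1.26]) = [  -  9, - 8, - 4.68, - 4, - 4, - 1.26, - 5/18, - 1/17, - 1/19,1/3,2, 2, 2,3,4,5, 8,9] 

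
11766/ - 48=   -  1961/8 = -245.12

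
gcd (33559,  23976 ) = 37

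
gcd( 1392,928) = 464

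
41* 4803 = 196923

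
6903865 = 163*42355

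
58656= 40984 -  - 17672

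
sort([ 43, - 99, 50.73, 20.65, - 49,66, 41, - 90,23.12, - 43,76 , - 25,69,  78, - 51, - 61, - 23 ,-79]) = [  -  99, - 90, - 79, - 61, - 51, - 49, - 43, - 25, - 23,20.65,23.12,41,43, 50.73, 66 , 69, 76,78] 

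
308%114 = 80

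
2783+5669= 8452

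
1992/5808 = 83/242 = 0.34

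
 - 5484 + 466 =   -  5018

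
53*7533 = 399249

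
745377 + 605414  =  1350791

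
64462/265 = 64462/265 = 243.25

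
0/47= 0 = 0.00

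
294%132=30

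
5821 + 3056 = 8877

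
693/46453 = 63/4223  =  0.01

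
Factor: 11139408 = 2^4*  3^2 * 7^1*43^1 *257^1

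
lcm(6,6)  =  6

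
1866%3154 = 1866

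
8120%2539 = 503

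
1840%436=96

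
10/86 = 5/43 = 0.12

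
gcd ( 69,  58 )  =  1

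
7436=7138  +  298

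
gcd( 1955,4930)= 85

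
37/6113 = 37/6113 = 0.01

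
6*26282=157692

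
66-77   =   - 11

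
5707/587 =9 + 424/587 = 9.72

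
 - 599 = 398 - 997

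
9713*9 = 87417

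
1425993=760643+665350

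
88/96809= 88/96809 = 0.00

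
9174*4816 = 44181984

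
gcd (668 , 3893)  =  1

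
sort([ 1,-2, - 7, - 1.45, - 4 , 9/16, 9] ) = [ - 7, - 4,-2, - 1.45,9/16,1  ,  9] 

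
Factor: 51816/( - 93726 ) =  - 2^2*3^( - 1)*17^1 *41^( - 1 ) = - 68/123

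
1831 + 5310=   7141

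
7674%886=586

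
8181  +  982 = 9163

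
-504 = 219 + - 723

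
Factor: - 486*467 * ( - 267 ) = 2^1*3^6*89^1*467^1=60598854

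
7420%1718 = 548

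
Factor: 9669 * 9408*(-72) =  - 2^9 * 3^4*7^2*11^1 * 293^1 = - 6549548544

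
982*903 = 886746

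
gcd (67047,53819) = 1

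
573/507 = 1 + 22/169 = 1.13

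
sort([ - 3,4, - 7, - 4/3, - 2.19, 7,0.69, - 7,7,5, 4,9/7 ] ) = [ - 7, - 7,-3,-2.19, - 4/3 , 0.69,  9/7, 4,4,5,7,  7] 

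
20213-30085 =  - 9872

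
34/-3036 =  - 1  +  1501/1518= - 0.01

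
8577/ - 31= - 277  +  10/31 = - 276.68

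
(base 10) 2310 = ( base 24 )406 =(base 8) 4406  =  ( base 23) 48a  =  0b100100000110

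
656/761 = 656/761 = 0.86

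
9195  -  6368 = 2827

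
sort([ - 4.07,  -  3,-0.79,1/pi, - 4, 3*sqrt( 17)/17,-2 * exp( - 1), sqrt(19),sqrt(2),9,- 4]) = [ - 4.07,  -  4, -4 , - 3, - 0.79, - 2*exp( - 1),1/pi, 3*sqrt( 17 ) /17,sqrt(2 ),sqrt( 19),9]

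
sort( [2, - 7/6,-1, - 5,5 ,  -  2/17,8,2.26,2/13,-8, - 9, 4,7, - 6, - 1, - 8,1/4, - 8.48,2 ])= [ - 9, - 8.48,-8, - 8 , - 6, - 5, - 7/6 ,  -  1 , - 1,-2/17,2/13,1/4,2, 2,2.26, 4,5, 7,8 ] 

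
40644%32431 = 8213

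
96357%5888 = 2149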